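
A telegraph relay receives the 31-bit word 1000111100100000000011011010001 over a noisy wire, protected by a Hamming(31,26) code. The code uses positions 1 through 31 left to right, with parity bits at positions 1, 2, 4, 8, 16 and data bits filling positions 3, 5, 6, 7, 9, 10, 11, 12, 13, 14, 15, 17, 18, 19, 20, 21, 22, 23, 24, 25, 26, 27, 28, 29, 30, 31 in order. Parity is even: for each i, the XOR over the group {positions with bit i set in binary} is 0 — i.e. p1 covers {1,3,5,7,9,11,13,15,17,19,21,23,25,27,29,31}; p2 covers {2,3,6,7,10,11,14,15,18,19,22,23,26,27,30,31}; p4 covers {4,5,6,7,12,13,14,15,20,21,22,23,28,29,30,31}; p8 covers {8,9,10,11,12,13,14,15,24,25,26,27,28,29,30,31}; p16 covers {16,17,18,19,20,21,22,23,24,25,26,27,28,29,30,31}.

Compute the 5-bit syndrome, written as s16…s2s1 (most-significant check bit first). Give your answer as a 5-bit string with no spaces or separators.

00000

s1 (pos 1,3,5,7,9,11,13,15,17,19,21,23,25,27,29,31): 1⊕0⊕1⊕1⊕0⊕1⊕0⊕0⊕0⊕0⊕1⊕0⊕1⊕1⊕0⊕1 = 0
s2 (pos 2,3,6,7,10,11,14,15,18,19,22,23,26,27,30,31): 0⊕0⊕1⊕1⊕0⊕1⊕0⊕0⊕0⊕0⊕1⊕0⊕0⊕1⊕0⊕1 = 0
s4 (pos 4,5,6,7,12,13,14,15,20,21,22,23,28,29,30,31): 0⊕1⊕1⊕1⊕0⊕0⊕0⊕0⊕0⊕1⊕1⊕0⊕0⊕0⊕0⊕1 = 0
s8 (pos 8,9,10,11,12,13,14,15,24,25,26,27,28,29,30,31): 1⊕0⊕0⊕1⊕0⊕0⊕0⊕0⊕1⊕1⊕0⊕1⊕0⊕0⊕0⊕1 = 0
s16 (pos 16,17,18,19,20,21,22,23,24,25,26,27,28,29,30,31): 0⊕0⊕0⊕0⊕0⊕1⊕1⊕0⊕1⊕1⊕0⊕1⊕0⊕0⊕0⊕1 = 0
Syndrome s16…s1 = 00000 → no error.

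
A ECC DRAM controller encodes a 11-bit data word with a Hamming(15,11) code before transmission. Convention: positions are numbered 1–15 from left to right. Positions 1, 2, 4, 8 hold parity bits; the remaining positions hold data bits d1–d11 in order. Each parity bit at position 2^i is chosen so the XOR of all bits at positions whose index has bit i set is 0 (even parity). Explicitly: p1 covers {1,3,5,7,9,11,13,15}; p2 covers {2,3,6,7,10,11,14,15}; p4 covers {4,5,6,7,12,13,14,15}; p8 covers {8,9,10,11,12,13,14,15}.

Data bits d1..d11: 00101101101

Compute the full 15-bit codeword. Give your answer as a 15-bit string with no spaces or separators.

Place data at non-parity positions: p1 p2 0 p4 0 1 0 p8 1 1 0 1 1 0 1
p1 (pos 1,3,5,7,9,11,13,15): XOR of data positions = 0⊕0⊕0⊕1⊕0⊕1⊕1 = 1
p2 (pos 2,3,6,7,10,11,14,15): XOR of data positions = 0⊕1⊕0⊕1⊕0⊕0⊕1 = 1
p4 (pos 4,5,6,7,12,13,14,15): XOR of data positions = 0⊕1⊕0⊕1⊕1⊕0⊕1 = 0
p8 (pos 8,9,10,11,12,13,14,15): XOR of data positions = 1⊕1⊕0⊕1⊕1⊕0⊕1 = 1
Codeword: 110001011101101

110001011101101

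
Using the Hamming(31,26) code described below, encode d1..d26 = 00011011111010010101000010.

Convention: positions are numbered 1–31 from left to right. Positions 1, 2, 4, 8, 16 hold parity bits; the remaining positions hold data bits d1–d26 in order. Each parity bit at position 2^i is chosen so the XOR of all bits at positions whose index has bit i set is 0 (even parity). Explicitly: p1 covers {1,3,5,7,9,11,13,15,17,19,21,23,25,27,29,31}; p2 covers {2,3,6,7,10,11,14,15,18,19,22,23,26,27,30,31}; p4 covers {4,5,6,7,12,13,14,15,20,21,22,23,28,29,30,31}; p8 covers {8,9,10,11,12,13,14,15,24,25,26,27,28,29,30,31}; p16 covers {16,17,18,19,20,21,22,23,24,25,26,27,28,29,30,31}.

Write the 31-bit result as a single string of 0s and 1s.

0100001010111111010010101000010

Place data at non-parity positions: p1 p2 0 p4 0 0 1 p8 1 0 1 1 1 1 1 p16 0 1 0 0 1 0 1 0 1 0 0 0 0 1 0
p1 (pos 1,3,5,7,9,11,13,15,17,19,21,23,25,27,29,31): XOR of data positions = 0⊕0⊕1⊕1⊕1⊕1⊕1⊕0⊕0⊕1⊕1⊕1⊕0⊕0⊕0 = 0
p2 (pos 2,3,6,7,10,11,14,15,18,19,22,23,26,27,30,31): XOR of data positions = 0⊕0⊕1⊕0⊕1⊕1⊕1⊕1⊕0⊕0⊕1⊕0⊕0⊕1⊕0 = 1
p4 (pos 4,5,6,7,12,13,14,15,20,21,22,23,28,29,30,31): XOR of data positions = 0⊕0⊕1⊕1⊕1⊕1⊕1⊕0⊕1⊕0⊕1⊕0⊕0⊕1⊕0 = 0
p8 (pos 8,9,10,11,12,13,14,15,24,25,26,27,28,29,30,31): XOR of data positions = 1⊕0⊕1⊕1⊕1⊕1⊕1⊕0⊕1⊕0⊕0⊕0⊕0⊕1⊕0 = 0
p16 (pos 16,17,18,19,20,21,22,23,24,25,26,27,28,29,30,31): XOR of data positions = 0⊕1⊕0⊕0⊕1⊕0⊕1⊕0⊕1⊕0⊕0⊕0⊕0⊕1⊕0 = 1
Codeword: 0100001010111111010010101000010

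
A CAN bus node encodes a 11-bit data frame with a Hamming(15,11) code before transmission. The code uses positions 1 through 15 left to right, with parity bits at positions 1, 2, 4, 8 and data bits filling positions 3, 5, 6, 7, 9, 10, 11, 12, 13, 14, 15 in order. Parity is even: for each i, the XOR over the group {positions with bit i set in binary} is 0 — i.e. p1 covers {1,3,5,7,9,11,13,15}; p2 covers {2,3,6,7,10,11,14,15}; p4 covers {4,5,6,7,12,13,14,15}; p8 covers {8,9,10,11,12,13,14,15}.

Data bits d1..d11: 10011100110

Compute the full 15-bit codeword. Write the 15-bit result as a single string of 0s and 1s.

Place data at non-parity positions: p1 p2 1 p4 0 0 1 p8 1 1 0 0 1 1 0
p1 (pos 1,3,5,7,9,11,13,15): XOR of data positions = 1⊕0⊕1⊕1⊕0⊕1⊕0 = 0
p2 (pos 2,3,6,7,10,11,14,15): XOR of data positions = 1⊕0⊕1⊕1⊕0⊕1⊕0 = 0
p4 (pos 4,5,6,7,12,13,14,15): XOR of data positions = 0⊕0⊕1⊕0⊕1⊕1⊕0 = 1
p8 (pos 8,9,10,11,12,13,14,15): XOR of data positions = 1⊕1⊕0⊕0⊕1⊕1⊕0 = 0
Codeword: 001100101100110

001100101100110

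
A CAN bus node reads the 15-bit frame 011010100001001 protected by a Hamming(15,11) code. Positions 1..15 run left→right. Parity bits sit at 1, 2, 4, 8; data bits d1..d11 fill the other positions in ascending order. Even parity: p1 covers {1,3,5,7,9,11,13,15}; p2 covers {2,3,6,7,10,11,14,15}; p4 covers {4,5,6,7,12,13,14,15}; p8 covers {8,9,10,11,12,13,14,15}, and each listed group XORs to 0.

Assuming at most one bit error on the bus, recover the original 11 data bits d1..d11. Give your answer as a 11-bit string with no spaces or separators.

11010001001

s1 (pos 1,3,5,7,9,11,13,15): 0⊕1⊕1⊕1⊕0⊕0⊕0⊕1 = 0
s2 (pos 2,3,6,7,10,11,14,15): 1⊕1⊕0⊕1⊕0⊕0⊕0⊕1 = 0
s4 (pos 4,5,6,7,12,13,14,15): 0⊕1⊕0⊕1⊕1⊕0⊕0⊕1 = 0
s8 (pos 8,9,10,11,12,13,14,15): 0⊕0⊕0⊕0⊕1⊕0⊕0⊕1 = 0
Syndrome s8…s1 = 0000 → no error.
Read data bits from positions 3,5,6,7,9,10,11,12,13,14,15: 11010001001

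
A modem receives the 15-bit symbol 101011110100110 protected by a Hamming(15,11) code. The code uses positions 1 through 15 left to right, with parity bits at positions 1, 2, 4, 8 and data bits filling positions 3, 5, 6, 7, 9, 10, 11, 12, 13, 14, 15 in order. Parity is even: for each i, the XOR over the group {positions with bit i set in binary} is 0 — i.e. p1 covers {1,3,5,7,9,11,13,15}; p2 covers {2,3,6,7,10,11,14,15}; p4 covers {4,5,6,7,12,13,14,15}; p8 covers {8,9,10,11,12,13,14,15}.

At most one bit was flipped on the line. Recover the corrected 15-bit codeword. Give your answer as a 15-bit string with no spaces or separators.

s1 (pos 1,3,5,7,9,11,13,15): 1⊕1⊕1⊕1⊕0⊕0⊕1⊕0 = 1
s2 (pos 2,3,6,7,10,11,14,15): 0⊕1⊕1⊕1⊕1⊕0⊕1⊕0 = 1
s4 (pos 4,5,6,7,12,13,14,15): 0⊕1⊕1⊕1⊕0⊕1⊕1⊕0 = 1
s8 (pos 8,9,10,11,12,13,14,15): 1⊕0⊕1⊕0⊕0⊕1⊕1⊕0 = 0
Syndrome s8…s1 = 0111 → error at position 7.
Flip position 7: 101011110100110 → 101011010100110

101011010100110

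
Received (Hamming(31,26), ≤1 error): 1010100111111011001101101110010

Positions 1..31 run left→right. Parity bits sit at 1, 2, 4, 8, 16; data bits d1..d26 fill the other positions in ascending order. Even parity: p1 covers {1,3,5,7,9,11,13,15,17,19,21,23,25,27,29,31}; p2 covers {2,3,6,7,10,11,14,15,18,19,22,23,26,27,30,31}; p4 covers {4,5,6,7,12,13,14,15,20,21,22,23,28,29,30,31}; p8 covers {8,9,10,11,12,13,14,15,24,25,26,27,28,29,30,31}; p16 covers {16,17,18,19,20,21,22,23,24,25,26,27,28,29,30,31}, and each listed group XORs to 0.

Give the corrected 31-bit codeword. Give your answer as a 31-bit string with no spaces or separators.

1010100111111011001101100110010

s1 (pos 1,3,5,7,9,11,13,15,17,19,21,23,25,27,29,31): 1⊕1⊕1⊕0⊕1⊕1⊕1⊕1⊕0⊕1⊕0⊕1⊕1⊕1⊕0⊕0 = 1
s2 (pos 2,3,6,7,10,11,14,15,18,19,22,23,26,27,30,31): 0⊕1⊕0⊕0⊕1⊕1⊕0⊕1⊕0⊕1⊕1⊕1⊕1⊕1⊕1⊕0 = 0
s4 (pos 4,5,6,7,12,13,14,15,20,21,22,23,28,29,30,31): 0⊕1⊕0⊕0⊕1⊕1⊕0⊕1⊕1⊕0⊕1⊕1⊕0⊕0⊕1⊕0 = 0
s8 (pos 8,9,10,11,12,13,14,15,24,25,26,27,28,29,30,31): 1⊕1⊕1⊕1⊕1⊕1⊕0⊕1⊕0⊕1⊕1⊕1⊕0⊕0⊕1⊕0 = 1
s16 (pos 16,17,18,19,20,21,22,23,24,25,26,27,28,29,30,31): 1⊕0⊕0⊕1⊕1⊕0⊕1⊕1⊕0⊕1⊕1⊕1⊕0⊕0⊕1⊕0 = 1
Syndrome s16…s1 = 11001 → error at position 25.
Flip position 25: 1010100111111011001101101110010 → 1010100111111011001101100110010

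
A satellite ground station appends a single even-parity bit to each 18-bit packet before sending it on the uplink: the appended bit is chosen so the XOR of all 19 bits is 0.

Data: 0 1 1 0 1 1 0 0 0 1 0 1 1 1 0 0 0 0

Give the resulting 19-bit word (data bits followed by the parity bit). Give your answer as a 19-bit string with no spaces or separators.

XOR of the 18 data bits: 0⊕1⊕1⊕0⊕1⊕1⊕0⊕0⊕0⊕1⊕0⊕1⊕1⊕1⊕0⊕0⊕0⊕0 = 0
Parity bit = 0 (so all 19 bits XOR to 0).

0110110001011100000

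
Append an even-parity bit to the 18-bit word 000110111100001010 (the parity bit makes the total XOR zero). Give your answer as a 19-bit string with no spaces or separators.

XOR of the 18 data bits: 0⊕0⊕0⊕1⊕1⊕0⊕1⊕1⊕1⊕1⊕0⊕0⊕0⊕0⊕1⊕0⊕1⊕0 = 0
Parity bit = 0 (so all 19 bits XOR to 0).

0001101111000010100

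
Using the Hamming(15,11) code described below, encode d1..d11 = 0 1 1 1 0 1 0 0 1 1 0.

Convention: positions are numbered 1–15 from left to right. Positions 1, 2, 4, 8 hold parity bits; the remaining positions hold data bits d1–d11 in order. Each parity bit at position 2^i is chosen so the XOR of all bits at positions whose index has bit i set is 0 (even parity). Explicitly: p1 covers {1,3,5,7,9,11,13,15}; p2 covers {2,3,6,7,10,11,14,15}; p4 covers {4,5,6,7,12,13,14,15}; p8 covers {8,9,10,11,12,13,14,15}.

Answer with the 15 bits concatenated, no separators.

100111110100110

Place data at non-parity positions: p1 p2 0 p4 1 1 1 p8 0 1 0 0 1 1 0
p1 (pos 1,3,5,7,9,11,13,15): XOR of data positions = 0⊕1⊕1⊕0⊕0⊕1⊕0 = 1
p2 (pos 2,3,6,7,10,11,14,15): XOR of data positions = 0⊕1⊕1⊕1⊕0⊕1⊕0 = 0
p4 (pos 4,5,6,7,12,13,14,15): XOR of data positions = 1⊕1⊕1⊕0⊕1⊕1⊕0 = 1
p8 (pos 8,9,10,11,12,13,14,15): XOR of data positions = 0⊕1⊕0⊕0⊕1⊕1⊕0 = 1
Codeword: 100111110100110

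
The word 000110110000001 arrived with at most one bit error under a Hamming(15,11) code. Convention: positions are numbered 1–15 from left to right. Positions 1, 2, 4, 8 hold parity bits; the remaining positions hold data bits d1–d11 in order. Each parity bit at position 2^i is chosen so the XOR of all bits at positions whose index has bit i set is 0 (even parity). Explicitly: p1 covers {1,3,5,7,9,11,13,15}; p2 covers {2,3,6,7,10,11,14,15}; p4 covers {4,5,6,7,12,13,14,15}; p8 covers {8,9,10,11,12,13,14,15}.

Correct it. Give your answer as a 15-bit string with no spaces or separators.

100110110000001

s1 (pos 1,3,5,7,9,11,13,15): 0⊕0⊕1⊕1⊕0⊕0⊕0⊕1 = 1
s2 (pos 2,3,6,7,10,11,14,15): 0⊕0⊕0⊕1⊕0⊕0⊕0⊕1 = 0
s4 (pos 4,5,6,7,12,13,14,15): 1⊕1⊕0⊕1⊕0⊕0⊕0⊕1 = 0
s8 (pos 8,9,10,11,12,13,14,15): 1⊕0⊕0⊕0⊕0⊕0⊕0⊕1 = 0
Syndrome s8…s1 = 0001 → error at position 1.
Flip position 1: 000110110000001 → 100110110000001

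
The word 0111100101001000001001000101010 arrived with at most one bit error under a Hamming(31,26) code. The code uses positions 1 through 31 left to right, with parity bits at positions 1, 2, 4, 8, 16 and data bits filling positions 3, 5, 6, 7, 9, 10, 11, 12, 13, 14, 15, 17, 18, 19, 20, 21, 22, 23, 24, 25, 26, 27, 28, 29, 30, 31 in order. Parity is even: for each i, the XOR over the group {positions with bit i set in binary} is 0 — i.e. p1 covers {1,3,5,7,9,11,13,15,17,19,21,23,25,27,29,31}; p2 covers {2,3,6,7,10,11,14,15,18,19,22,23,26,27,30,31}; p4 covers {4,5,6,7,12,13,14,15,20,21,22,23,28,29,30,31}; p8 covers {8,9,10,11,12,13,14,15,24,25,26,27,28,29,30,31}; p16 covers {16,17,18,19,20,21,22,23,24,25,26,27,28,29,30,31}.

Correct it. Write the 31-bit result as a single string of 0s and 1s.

0111100101001000011001000101010

s1 (pos 1,3,5,7,9,11,13,15,17,19,21,23,25,27,29,31): 0⊕1⊕1⊕0⊕0⊕0⊕1⊕0⊕0⊕1⊕0⊕0⊕0⊕0⊕0⊕0 = 0
s2 (pos 2,3,6,7,10,11,14,15,18,19,22,23,26,27,30,31): 1⊕1⊕0⊕0⊕1⊕0⊕0⊕0⊕0⊕1⊕1⊕0⊕1⊕0⊕1⊕0 = 1
s4 (pos 4,5,6,7,12,13,14,15,20,21,22,23,28,29,30,31): 1⊕1⊕0⊕0⊕0⊕1⊕0⊕0⊕0⊕0⊕1⊕0⊕1⊕0⊕1⊕0 = 0
s8 (pos 8,9,10,11,12,13,14,15,24,25,26,27,28,29,30,31): 1⊕0⊕1⊕0⊕0⊕1⊕0⊕0⊕0⊕0⊕1⊕0⊕1⊕0⊕1⊕0 = 0
s16 (pos 16,17,18,19,20,21,22,23,24,25,26,27,28,29,30,31): 0⊕0⊕0⊕1⊕0⊕0⊕1⊕0⊕0⊕0⊕1⊕0⊕1⊕0⊕1⊕0 = 1
Syndrome s16…s1 = 10010 → error at position 18.
Flip position 18: 0111100101001000001001000101010 → 0111100101001000011001000101010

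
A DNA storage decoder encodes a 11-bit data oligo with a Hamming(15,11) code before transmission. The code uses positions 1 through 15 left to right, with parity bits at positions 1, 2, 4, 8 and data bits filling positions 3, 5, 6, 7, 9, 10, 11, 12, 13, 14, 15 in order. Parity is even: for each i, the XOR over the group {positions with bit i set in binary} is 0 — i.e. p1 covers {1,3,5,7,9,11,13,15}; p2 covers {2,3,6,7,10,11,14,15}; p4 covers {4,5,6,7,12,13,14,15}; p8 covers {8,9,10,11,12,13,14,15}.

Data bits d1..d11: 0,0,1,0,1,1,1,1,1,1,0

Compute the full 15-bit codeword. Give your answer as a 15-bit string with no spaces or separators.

100001001111110

Place data at non-parity positions: p1 p2 0 p4 0 1 0 p8 1 1 1 1 1 1 0
p1 (pos 1,3,5,7,9,11,13,15): XOR of data positions = 0⊕0⊕0⊕1⊕1⊕1⊕0 = 1
p2 (pos 2,3,6,7,10,11,14,15): XOR of data positions = 0⊕1⊕0⊕1⊕1⊕1⊕0 = 0
p4 (pos 4,5,6,7,12,13,14,15): XOR of data positions = 0⊕1⊕0⊕1⊕1⊕1⊕0 = 0
p8 (pos 8,9,10,11,12,13,14,15): XOR of data positions = 1⊕1⊕1⊕1⊕1⊕1⊕0 = 0
Codeword: 100001001111110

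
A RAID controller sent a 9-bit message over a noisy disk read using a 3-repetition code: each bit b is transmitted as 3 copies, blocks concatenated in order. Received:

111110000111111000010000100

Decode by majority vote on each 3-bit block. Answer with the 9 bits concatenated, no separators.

110110000

Block 1 (111): 3 ones → 1
Block 2 (110): 2 ones → 1
Block 3 (000): 0 ones → 0
Block 4 (111): 3 ones → 1
Block 5 (111): 3 ones → 1
Block 6 (000): 0 ones → 0
Block 7 (010): 1 one → 0
Block 8 (000): 0 ones → 0
Block 9 (100): 1 one → 0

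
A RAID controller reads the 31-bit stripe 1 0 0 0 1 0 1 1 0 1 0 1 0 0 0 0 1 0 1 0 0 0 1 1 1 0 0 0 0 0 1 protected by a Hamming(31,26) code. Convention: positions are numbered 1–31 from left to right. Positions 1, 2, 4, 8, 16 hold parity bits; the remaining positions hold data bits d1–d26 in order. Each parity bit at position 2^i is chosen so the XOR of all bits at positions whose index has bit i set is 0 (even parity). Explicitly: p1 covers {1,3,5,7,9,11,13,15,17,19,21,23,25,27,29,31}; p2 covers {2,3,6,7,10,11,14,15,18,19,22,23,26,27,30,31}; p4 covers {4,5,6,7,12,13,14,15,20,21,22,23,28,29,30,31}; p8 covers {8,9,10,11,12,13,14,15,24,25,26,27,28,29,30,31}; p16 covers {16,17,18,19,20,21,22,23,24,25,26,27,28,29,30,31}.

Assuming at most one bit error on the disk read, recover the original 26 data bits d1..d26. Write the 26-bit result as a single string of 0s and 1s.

s1 (pos 1,3,5,7,9,11,13,15,17,19,21,23,25,27,29,31): 1⊕0⊕1⊕1⊕0⊕0⊕0⊕0⊕1⊕1⊕0⊕1⊕1⊕0⊕0⊕1 = 0
s2 (pos 2,3,6,7,10,11,14,15,18,19,22,23,26,27,30,31): 0⊕0⊕0⊕1⊕1⊕0⊕0⊕0⊕0⊕1⊕0⊕1⊕0⊕0⊕0⊕1 = 1
s4 (pos 4,5,6,7,12,13,14,15,20,21,22,23,28,29,30,31): 0⊕1⊕0⊕1⊕1⊕0⊕0⊕0⊕0⊕0⊕0⊕1⊕0⊕0⊕0⊕1 = 1
s8 (pos 8,9,10,11,12,13,14,15,24,25,26,27,28,29,30,31): 1⊕0⊕1⊕0⊕1⊕0⊕0⊕0⊕1⊕1⊕0⊕0⊕0⊕0⊕0⊕1 = 0
s16 (pos 16,17,18,19,20,21,22,23,24,25,26,27,28,29,30,31): 0⊕1⊕0⊕1⊕0⊕0⊕0⊕1⊕1⊕1⊕0⊕0⊕0⊕0⊕0⊕1 = 0
Syndrome s16…s1 = 00110 → error at position 6.
Flip position 6: 1000101101010000101000111000001 → 1000111101010000101000111000001
Read data bits from positions 3,5,6,7,9,10,11,12,13,14,15,17,18,19,20,21,22,23,24,25,26,27,28,29,30,31: 01110101000101000111000001

01110101000101000111000001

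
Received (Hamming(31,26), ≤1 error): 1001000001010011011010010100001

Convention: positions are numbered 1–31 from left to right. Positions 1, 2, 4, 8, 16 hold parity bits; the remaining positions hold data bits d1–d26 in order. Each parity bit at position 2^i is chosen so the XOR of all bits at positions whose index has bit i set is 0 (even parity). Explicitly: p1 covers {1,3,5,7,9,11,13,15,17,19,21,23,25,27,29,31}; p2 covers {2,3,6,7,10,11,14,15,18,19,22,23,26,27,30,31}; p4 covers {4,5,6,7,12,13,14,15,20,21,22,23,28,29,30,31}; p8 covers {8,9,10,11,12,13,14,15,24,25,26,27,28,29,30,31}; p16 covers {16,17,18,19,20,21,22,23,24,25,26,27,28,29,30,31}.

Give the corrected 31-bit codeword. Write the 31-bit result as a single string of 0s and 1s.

s1 (pos 1,3,5,7,9,11,13,15,17,19,21,23,25,27,29,31): 1⊕0⊕0⊕0⊕0⊕0⊕0⊕1⊕0⊕1⊕1⊕0⊕0⊕0⊕0⊕1 = 1
s2 (pos 2,3,6,7,10,11,14,15,18,19,22,23,26,27,30,31): 0⊕0⊕0⊕0⊕1⊕0⊕0⊕1⊕1⊕1⊕0⊕0⊕1⊕0⊕0⊕1 = 0
s4 (pos 4,5,6,7,12,13,14,15,20,21,22,23,28,29,30,31): 1⊕0⊕0⊕0⊕1⊕0⊕0⊕1⊕0⊕1⊕0⊕0⊕0⊕0⊕0⊕1 = 1
s8 (pos 8,9,10,11,12,13,14,15,24,25,26,27,28,29,30,31): 0⊕0⊕1⊕0⊕1⊕0⊕0⊕1⊕1⊕0⊕1⊕0⊕0⊕0⊕0⊕1 = 0
s16 (pos 16,17,18,19,20,21,22,23,24,25,26,27,28,29,30,31): 1⊕0⊕1⊕1⊕0⊕1⊕0⊕0⊕1⊕0⊕1⊕0⊕0⊕0⊕0⊕1 = 1
Syndrome s16…s1 = 10101 → error at position 21.
Flip position 21: 1001000001010011011010010100001 → 1001000001010011011000010100001

1001000001010011011000010100001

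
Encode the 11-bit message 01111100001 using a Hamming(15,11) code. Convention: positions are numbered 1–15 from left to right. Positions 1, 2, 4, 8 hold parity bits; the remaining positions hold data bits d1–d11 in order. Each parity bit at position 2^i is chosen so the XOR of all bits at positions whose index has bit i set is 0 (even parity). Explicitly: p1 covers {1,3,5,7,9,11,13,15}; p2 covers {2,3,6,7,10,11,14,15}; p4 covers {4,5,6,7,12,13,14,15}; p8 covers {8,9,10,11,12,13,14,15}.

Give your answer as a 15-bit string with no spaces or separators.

Place data at non-parity positions: p1 p2 0 p4 1 1 1 p8 1 1 0 0 0 0 1
p1 (pos 1,3,5,7,9,11,13,15): XOR of data positions = 0⊕1⊕1⊕1⊕0⊕0⊕1 = 0
p2 (pos 2,3,6,7,10,11,14,15): XOR of data positions = 0⊕1⊕1⊕1⊕0⊕0⊕1 = 0
p4 (pos 4,5,6,7,12,13,14,15): XOR of data positions = 1⊕1⊕1⊕0⊕0⊕0⊕1 = 0
p8 (pos 8,9,10,11,12,13,14,15): XOR of data positions = 1⊕1⊕0⊕0⊕0⊕0⊕1 = 1
Codeword: 000011111100001

000011111100001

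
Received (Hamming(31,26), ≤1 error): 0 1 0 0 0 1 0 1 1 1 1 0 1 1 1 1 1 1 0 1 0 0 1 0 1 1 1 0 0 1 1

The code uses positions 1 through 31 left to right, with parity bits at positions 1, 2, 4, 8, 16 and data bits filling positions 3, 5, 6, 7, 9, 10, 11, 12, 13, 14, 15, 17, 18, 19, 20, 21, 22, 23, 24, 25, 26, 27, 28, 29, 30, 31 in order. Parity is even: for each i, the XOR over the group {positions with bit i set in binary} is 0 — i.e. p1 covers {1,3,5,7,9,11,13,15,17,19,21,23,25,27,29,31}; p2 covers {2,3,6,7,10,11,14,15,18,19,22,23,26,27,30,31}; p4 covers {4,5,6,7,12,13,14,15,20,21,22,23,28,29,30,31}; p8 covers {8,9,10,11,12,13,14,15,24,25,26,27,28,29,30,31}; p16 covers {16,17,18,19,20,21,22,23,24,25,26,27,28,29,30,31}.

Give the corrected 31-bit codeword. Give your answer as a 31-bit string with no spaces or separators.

1100010111101111110100101110011

s1 (pos 1,3,5,7,9,11,13,15,17,19,21,23,25,27,29,31): 0⊕0⊕0⊕0⊕1⊕1⊕1⊕1⊕1⊕0⊕0⊕1⊕1⊕1⊕0⊕1 = 1
s2 (pos 2,3,6,7,10,11,14,15,18,19,22,23,26,27,30,31): 1⊕0⊕1⊕0⊕1⊕1⊕1⊕1⊕1⊕0⊕0⊕1⊕1⊕1⊕1⊕1 = 0
s4 (pos 4,5,6,7,12,13,14,15,20,21,22,23,28,29,30,31): 0⊕0⊕1⊕0⊕0⊕1⊕1⊕1⊕1⊕0⊕0⊕1⊕0⊕0⊕1⊕1 = 0
s8 (pos 8,9,10,11,12,13,14,15,24,25,26,27,28,29,30,31): 1⊕1⊕1⊕1⊕0⊕1⊕1⊕1⊕0⊕1⊕1⊕1⊕0⊕0⊕1⊕1 = 0
s16 (pos 16,17,18,19,20,21,22,23,24,25,26,27,28,29,30,31): 1⊕1⊕1⊕0⊕1⊕0⊕0⊕1⊕0⊕1⊕1⊕1⊕0⊕0⊕1⊕1 = 0
Syndrome s16…s1 = 00001 → error at position 1.
Flip position 1: 0100010111101111110100101110011 → 1100010111101111110100101110011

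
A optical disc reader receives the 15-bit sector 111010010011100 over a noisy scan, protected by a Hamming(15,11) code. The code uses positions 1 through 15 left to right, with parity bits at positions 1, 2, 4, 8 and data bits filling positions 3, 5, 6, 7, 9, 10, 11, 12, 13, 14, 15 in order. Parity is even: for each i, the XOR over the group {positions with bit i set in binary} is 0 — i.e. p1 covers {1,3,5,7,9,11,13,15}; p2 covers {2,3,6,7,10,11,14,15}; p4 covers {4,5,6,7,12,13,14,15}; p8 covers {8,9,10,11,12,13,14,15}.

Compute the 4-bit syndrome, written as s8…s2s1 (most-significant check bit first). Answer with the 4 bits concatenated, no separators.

s1 (pos 1,3,5,7,9,11,13,15): 1⊕1⊕1⊕0⊕0⊕1⊕1⊕0 = 1
s2 (pos 2,3,6,7,10,11,14,15): 1⊕1⊕0⊕0⊕0⊕1⊕0⊕0 = 1
s4 (pos 4,5,6,7,12,13,14,15): 0⊕1⊕0⊕0⊕1⊕1⊕0⊕0 = 1
s8 (pos 8,9,10,11,12,13,14,15): 1⊕0⊕0⊕1⊕1⊕1⊕0⊕0 = 0
Syndrome s8…s1 = 0111 → error at position 7.

0111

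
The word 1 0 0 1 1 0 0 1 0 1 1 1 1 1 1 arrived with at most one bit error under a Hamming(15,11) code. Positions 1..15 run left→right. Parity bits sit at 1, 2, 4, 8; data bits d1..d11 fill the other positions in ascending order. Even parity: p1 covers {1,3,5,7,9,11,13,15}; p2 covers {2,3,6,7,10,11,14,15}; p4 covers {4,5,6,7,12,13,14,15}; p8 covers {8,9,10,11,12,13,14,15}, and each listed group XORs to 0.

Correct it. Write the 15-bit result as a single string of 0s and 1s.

100110011111111

s1 (pos 1,3,5,7,9,11,13,15): 1⊕0⊕1⊕0⊕0⊕1⊕1⊕1 = 1
s2 (pos 2,3,6,7,10,11,14,15): 0⊕0⊕0⊕0⊕1⊕1⊕1⊕1 = 0
s4 (pos 4,5,6,7,12,13,14,15): 1⊕1⊕0⊕0⊕1⊕1⊕1⊕1 = 0
s8 (pos 8,9,10,11,12,13,14,15): 1⊕0⊕1⊕1⊕1⊕1⊕1⊕1 = 1
Syndrome s8…s1 = 1001 → error at position 9.
Flip position 9: 100110010111111 → 100110011111111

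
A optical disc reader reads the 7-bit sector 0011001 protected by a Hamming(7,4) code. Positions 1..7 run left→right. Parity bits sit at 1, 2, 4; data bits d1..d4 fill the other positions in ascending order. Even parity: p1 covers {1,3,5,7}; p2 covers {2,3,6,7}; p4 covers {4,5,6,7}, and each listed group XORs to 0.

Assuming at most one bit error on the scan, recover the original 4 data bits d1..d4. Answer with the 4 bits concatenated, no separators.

s1 (pos 1,3,5,7): 0⊕1⊕0⊕1 = 0
s2 (pos 2,3,6,7): 0⊕1⊕0⊕1 = 0
s4 (pos 4,5,6,7): 1⊕0⊕0⊕1 = 0
Syndrome s4…s1 = 000 → no error.
Read data bits from positions 3,5,6,7: 1001

1001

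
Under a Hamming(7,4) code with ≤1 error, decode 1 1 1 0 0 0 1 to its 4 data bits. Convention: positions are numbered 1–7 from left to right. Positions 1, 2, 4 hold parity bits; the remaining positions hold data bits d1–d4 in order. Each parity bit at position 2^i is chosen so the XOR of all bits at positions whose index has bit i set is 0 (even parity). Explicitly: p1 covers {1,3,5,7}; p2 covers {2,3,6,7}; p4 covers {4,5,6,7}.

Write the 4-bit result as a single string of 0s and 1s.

s1 (pos 1,3,5,7): 1⊕1⊕0⊕1 = 1
s2 (pos 2,3,6,7): 1⊕1⊕0⊕1 = 1
s4 (pos 4,5,6,7): 0⊕0⊕0⊕1 = 1
Syndrome s4…s1 = 111 → error at position 7.
Flip position 7: 1110001 → 1110000
Read data bits from positions 3,5,6,7: 1000

1000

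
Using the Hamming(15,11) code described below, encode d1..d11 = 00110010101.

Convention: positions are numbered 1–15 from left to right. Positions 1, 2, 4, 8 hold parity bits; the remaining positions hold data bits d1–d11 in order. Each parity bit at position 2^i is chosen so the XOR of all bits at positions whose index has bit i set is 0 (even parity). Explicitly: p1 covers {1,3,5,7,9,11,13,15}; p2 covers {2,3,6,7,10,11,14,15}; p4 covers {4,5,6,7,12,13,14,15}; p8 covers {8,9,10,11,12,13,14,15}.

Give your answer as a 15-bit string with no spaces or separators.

Place data at non-parity positions: p1 p2 0 p4 0 1 1 p8 0 0 1 0 1 0 1
p1 (pos 1,3,5,7,9,11,13,15): XOR of data positions = 0⊕0⊕1⊕0⊕1⊕1⊕1 = 0
p2 (pos 2,3,6,7,10,11,14,15): XOR of data positions = 0⊕1⊕1⊕0⊕1⊕0⊕1 = 0
p4 (pos 4,5,6,7,12,13,14,15): XOR of data positions = 0⊕1⊕1⊕0⊕1⊕0⊕1 = 0
p8 (pos 8,9,10,11,12,13,14,15): XOR of data positions = 0⊕0⊕1⊕0⊕1⊕0⊕1 = 1
Codeword: 000001110010101

000001110010101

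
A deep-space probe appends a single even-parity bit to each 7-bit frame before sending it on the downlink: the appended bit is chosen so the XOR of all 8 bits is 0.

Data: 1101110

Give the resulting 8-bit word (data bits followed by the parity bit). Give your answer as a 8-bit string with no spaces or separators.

11011101

XOR of the 7 data bits: 1⊕1⊕0⊕1⊕1⊕1⊕0 = 1
Parity bit = 1 (so all 8 bits XOR to 0).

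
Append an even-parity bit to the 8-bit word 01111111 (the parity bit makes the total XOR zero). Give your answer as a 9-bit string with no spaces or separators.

011111111

XOR of the 8 data bits: 0⊕1⊕1⊕1⊕1⊕1⊕1⊕1 = 1
Parity bit = 1 (so all 9 bits XOR to 0).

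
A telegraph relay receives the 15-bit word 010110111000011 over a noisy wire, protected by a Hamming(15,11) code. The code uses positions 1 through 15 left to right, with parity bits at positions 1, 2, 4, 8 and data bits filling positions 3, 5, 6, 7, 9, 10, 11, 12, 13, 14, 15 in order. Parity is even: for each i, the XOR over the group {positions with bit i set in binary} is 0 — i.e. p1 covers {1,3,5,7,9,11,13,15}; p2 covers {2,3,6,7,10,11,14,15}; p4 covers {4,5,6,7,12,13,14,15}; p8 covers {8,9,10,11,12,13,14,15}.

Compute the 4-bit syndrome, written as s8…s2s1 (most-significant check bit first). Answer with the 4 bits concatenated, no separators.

0100

s1 (pos 1,3,5,7,9,11,13,15): 0⊕0⊕1⊕1⊕1⊕0⊕0⊕1 = 0
s2 (pos 2,3,6,7,10,11,14,15): 1⊕0⊕0⊕1⊕0⊕0⊕1⊕1 = 0
s4 (pos 4,5,6,7,12,13,14,15): 1⊕1⊕0⊕1⊕0⊕0⊕1⊕1 = 1
s8 (pos 8,9,10,11,12,13,14,15): 1⊕1⊕0⊕0⊕0⊕0⊕1⊕1 = 0
Syndrome s8…s1 = 0100 → error at position 4.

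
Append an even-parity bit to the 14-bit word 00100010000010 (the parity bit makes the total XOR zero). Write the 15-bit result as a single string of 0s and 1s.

001000100000101

XOR of the 14 data bits: 0⊕0⊕1⊕0⊕0⊕0⊕1⊕0⊕0⊕0⊕0⊕0⊕1⊕0 = 1
Parity bit = 1 (so all 15 bits XOR to 0).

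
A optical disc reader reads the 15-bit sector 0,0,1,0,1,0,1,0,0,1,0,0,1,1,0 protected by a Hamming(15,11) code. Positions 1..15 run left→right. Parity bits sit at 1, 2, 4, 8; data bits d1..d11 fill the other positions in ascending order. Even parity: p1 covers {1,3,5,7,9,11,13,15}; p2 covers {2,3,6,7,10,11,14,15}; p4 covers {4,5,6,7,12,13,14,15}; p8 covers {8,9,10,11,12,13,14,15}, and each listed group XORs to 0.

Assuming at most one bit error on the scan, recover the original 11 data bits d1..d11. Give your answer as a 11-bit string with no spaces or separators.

11010100110

s1 (pos 1,3,5,7,9,11,13,15): 0⊕1⊕1⊕1⊕0⊕0⊕1⊕0 = 0
s2 (pos 2,3,6,7,10,11,14,15): 0⊕1⊕0⊕1⊕1⊕0⊕1⊕0 = 0
s4 (pos 4,5,6,7,12,13,14,15): 0⊕1⊕0⊕1⊕0⊕1⊕1⊕0 = 0
s8 (pos 8,9,10,11,12,13,14,15): 0⊕0⊕1⊕0⊕0⊕1⊕1⊕0 = 1
Syndrome s8…s1 = 1000 → error at position 8.
Flip position 8: 001010100100110 → 001010110100110
Read data bits from positions 3,5,6,7,9,10,11,12,13,14,15: 11010100110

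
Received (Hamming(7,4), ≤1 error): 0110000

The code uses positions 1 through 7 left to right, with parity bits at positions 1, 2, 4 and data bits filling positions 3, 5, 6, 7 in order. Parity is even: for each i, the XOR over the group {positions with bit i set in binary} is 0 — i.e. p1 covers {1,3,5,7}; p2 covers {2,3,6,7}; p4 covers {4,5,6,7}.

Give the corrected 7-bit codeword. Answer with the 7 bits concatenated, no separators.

s1 (pos 1,3,5,7): 0⊕1⊕0⊕0 = 1
s2 (pos 2,3,6,7): 1⊕1⊕0⊕0 = 0
s4 (pos 4,5,6,7): 0⊕0⊕0⊕0 = 0
Syndrome s4…s1 = 001 → error at position 1.
Flip position 1: 0110000 → 1110000

1110000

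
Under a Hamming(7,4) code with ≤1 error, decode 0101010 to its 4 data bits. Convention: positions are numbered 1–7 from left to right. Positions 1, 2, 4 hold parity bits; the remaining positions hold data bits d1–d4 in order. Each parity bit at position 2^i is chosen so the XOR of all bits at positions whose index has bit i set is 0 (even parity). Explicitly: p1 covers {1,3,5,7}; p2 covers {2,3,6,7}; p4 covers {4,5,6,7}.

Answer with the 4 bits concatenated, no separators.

0010

s1 (pos 1,3,5,7): 0⊕0⊕0⊕0 = 0
s2 (pos 2,3,6,7): 1⊕0⊕1⊕0 = 0
s4 (pos 4,5,6,7): 1⊕0⊕1⊕0 = 0
Syndrome s4…s1 = 000 → no error.
Read data bits from positions 3,5,6,7: 0010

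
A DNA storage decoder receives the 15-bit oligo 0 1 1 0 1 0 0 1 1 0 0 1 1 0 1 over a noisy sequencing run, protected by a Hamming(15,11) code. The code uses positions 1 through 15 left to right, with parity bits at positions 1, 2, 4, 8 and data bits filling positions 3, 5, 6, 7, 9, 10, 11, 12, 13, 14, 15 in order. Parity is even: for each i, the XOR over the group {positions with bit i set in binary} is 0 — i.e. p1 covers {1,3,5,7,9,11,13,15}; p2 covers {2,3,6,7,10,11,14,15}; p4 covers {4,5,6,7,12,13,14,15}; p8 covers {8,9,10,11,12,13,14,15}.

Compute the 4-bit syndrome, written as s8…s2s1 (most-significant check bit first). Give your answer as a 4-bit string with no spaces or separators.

1011

s1 (pos 1,3,5,7,9,11,13,15): 0⊕1⊕1⊕0⊕1⊕0⊕1⊕1 = 1
s2 (pos 2,3,6,7,10,11,14,15): 1⊕1⊕0⊕0⊕0⊕0⊕0⊕1 = 1
s4 (pos 4,5,6,7,12,13,14,15): 0⊕1⊕0⊕0⊕1⊕1⊕0⊕1 = 0
s8 (pos 8,9,10,11,12,13,14,15): 1⊕1⊕0⊕0⊕1⊕1⊕0⊕1 = 1
Syndrome s8…s1 = 1011 → error at position 11.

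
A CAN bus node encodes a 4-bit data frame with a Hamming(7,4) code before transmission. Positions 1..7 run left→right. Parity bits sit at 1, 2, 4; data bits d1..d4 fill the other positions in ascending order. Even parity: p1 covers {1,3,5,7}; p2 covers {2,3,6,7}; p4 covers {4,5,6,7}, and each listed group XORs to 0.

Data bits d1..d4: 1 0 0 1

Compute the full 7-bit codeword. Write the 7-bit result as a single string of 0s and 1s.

0011001

Place data at non-parity positions: p1 p2 1 p4 0 0 1
p1 (pos 1,3,5,7): XOR of data positions = 1⊕0⊕1 = 0
p2 (pos 2,3,6,7): XOR of data positions = 1⊕0⊕1 = 0
p4 (pos 4,5,6,7): XOR of data positions = 0⊕0⊕1 = 1
Codeword: 0011001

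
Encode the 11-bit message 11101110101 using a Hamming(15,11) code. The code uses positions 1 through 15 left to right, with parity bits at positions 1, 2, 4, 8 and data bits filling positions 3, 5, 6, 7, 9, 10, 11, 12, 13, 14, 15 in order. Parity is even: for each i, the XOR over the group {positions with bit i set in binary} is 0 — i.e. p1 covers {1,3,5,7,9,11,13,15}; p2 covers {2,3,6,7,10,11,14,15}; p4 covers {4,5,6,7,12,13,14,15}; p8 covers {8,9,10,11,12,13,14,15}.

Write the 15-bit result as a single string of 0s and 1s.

Place data at non-parity positions: p1 p2 1 p4 1 1 0 p8 1 1 1 0 1 0 1
p1 (pos 1,3,5,7,9,11,13,15): XOR of data positions = 1⊕1⊕0⊕1⊕1⊕1⊕1 = 0
p2 (pos 2,3,6,7,10,11,14,15): XOR of data positions = 1⊕1⊕0⊕1⊕1⊕0⊕1 = 1
p4 (pos 4,5,6,7,12,13,14,15): XOR of data positions = 1⊕1⊕0⊕0⊕1⊕0⊕1 = 0
p8 (pos 8,9,10,11,12,13,14,15): XOR of data positions = 1⊕1⊕1⊕0⊕1⊕0⊕1 = 1
Codeword: 011011011110101

011011011110101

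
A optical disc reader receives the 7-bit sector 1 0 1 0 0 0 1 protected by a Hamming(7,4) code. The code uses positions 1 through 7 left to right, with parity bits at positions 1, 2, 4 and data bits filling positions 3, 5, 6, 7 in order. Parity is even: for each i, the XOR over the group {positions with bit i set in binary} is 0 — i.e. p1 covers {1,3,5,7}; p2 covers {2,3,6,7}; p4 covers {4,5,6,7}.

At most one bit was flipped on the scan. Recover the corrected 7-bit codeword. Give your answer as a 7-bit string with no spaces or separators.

1010101

s1 (pos 1,3,5,7): 1⊕1⊕0⊕1 = 1
s2 (pos 2,3,6,7): 0⊕1⊕0⊕1 = 0
s4 (pos 4,5,6,7): 0⊕0⊕0⊕1 = 1
Syndrome s4…s1 = 101 → error at position 5.
Flip position 5: 1010001 → 1010101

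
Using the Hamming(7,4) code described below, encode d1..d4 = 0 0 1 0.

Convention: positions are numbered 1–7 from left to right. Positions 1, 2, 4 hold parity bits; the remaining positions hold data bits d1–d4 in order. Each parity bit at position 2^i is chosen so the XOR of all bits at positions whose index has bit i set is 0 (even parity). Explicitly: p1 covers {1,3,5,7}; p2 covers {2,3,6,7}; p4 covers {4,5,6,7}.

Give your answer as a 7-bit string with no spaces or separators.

0101010

Place data at non-parity positions: p1 p2 0 p4 0 1 0
p1 (pos 1,3,5,7): XOR of data positions = 0⊕0⊕0 = 0
p2 (pos 2,3,6,7): XOR of data positions = 0⊕1⊕0 = 1
p4 (pos 4,5,6,7): XOR of data positions = 0⊕1⊕0 = 1
Codeword: 0101010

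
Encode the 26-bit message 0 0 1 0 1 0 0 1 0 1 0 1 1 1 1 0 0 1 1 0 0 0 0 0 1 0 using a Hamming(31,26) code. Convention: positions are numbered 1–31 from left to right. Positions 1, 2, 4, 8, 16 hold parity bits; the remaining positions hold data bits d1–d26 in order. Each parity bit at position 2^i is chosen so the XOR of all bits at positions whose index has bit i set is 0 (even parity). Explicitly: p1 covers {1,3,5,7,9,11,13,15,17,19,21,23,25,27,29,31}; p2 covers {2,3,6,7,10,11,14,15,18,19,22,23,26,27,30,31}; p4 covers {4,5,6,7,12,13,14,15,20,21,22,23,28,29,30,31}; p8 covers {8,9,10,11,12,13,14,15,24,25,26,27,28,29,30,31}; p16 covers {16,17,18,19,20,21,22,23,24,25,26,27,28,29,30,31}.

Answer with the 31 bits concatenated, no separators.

0000010110010101111100110000010

Place data at non-parity positions: p1 p2 0 p4 0 1 0 p8 1 0 0 1 0 1 0 p16 1 1 1 1 0 0 1 1 0 0 0 0 0 1 0
p1 (pos 1,3,5,7,9,11,13,15,17,19,21,23,25,27,29,31): XOR of data positions = 0⊕0⊕0⊕1⊕0⊕0⊕0⊕1⊕1⊕0⊕1⊕0⊕0⊕0⊕0 = 0
p2 (pos 2,3,6,7,10,11,14,15,18,19,22,23,26,27,30,31): XOR of data positions = 0⊕1⊕0⊕0⊕0⊕1⊕0⊕1⊕1⊕0⊕1⊕0⊕0⊕1⊕0 = 0
p4 (pos 4,5,6,7,12,13,14,15,20,21,22,23,28,29,30,31): XOR of data positions = 0⊕1⊕0⊕1⊕0⊕1⊕0⊕1⊕0⊕0⊕1⊕0⊕0⊕1⊕0 = 0
p8 (pos 8,9,10,11,12,13,14,15,24,25,26,27,28,29,30,31): XOR of data positions = 1⊕0⊕0⊕1⊕0⊕1⊕0⊕1⊕0⊕0⊕0⊕0⊕0⊕1⊕0 = 1
p16 (pos 16,17,18,19,20,21,22,23,24,25,26,27,28,29,30,31): XOR of data positions = 1⊕1⊕1⊕1⊕0⊕0⊕1⊕1⊕0⊕0⊕0⊕0⊕0⊕1⊕0 = 1
Codeword: 0000010110010101111100110000010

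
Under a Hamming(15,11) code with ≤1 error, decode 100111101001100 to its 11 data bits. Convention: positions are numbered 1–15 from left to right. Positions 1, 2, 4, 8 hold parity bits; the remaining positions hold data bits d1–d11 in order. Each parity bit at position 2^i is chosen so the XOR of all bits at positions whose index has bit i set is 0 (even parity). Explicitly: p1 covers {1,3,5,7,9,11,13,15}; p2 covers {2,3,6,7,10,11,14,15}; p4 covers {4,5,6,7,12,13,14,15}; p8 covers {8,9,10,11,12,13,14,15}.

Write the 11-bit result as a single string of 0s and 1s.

s1 (pos 1,3,5,7,9,11,13,15): 1⊕0⊕1⊕1⊕1⊕0⊕1⊕0 = 1
s2 (pos 2,3,6,7,10,11,14,15): 0⊕0⊕1⊕1⊕0⊕0⊕0⊕0 = 0
s4 (pos 4,5,6,7,12,13,14,15): 1⊕1⊕1⊕1⊕1⊕1⊕0⊕0 = 0
s8 (pos 8,9,10,11,12,13,14,15): 0⊕1⊕0⊕0⊕1⊕1⊕0⊕0 = 1
Syndrome s8…s1 = 1001 → error at position 9.
Flip position 9: 100111101001100 → 100111100001100
Read data bits from positions 3,5,6,7,9,10,11,12,13,14,15: 01110001100

01110001100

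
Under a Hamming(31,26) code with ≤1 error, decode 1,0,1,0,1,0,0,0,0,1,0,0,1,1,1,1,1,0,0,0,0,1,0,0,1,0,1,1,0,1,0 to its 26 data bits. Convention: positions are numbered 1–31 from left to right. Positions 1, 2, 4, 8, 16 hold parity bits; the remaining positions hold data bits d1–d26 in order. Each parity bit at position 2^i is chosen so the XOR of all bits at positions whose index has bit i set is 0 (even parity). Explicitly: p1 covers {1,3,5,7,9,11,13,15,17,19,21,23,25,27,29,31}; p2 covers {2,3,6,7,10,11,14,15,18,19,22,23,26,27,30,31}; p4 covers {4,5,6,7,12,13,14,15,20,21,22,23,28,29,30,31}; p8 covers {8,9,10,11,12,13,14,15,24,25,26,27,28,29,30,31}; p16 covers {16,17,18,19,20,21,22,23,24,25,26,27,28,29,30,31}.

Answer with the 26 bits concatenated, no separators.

s1 (pos 1,3,5,7,9,11,13,15,17,19,21,23,25,27,29,31): 1⊕1⊕1⊕0⊕0⊕0⊕1⊕1⊕1⊕0⊕0⊕0⊕1⊕1⊕0⊕0 = 0
s2 (pos 2,3,6,7,10,11,14,15,18,19,22,23,26,27,30,31): 0⊕1⊕0⊕0⊕1⊕0⊕1⊕1⊕0⊕0⊕1⊕0⊕0⊕1⊕1⊕0 = 1
s4 (pos 4,5,6,7,12,13,14,15,20,21,22,23,28,29,30,31): 0⊕1⊕0⊕0⊕0⊕1⊕1⊕1⊕0⊕0⊕1⊕0⊕1⊕0⊕1⊕0 = 1
s8 (pos 8,9,10,11,12,13,14,15,24,25,26,27,28,29,30,31): 0⊕0⊕1⊕0⊕0⊕1⊕1⊕1⊕0⊕1⊕0⊕1⊕1⊕0⊕1⊕0 = 0
s16 (pos 16,17,18,19,20,21,22,23,24,25,26,27,28,29,30,31): 1⊕1⊕0⊕0⊕0⊕0⊕1⊕0⊕0⊕1⊕0⊕1⊕1⊕0⊕1⊕0 = 1
Syndrome s16…s1 = 10110 → error at position 22.
Flip position 22: 1010100001001111100001001011010 → 1010100001001111100000001011010
Read data bits from positions 3,5,6,7,9,10,11,12,13,14,15,17,18,19,20,21,22,23,24,25,26,27,28,29,30,31: 11000100111100000001011010

11000100111100000001011010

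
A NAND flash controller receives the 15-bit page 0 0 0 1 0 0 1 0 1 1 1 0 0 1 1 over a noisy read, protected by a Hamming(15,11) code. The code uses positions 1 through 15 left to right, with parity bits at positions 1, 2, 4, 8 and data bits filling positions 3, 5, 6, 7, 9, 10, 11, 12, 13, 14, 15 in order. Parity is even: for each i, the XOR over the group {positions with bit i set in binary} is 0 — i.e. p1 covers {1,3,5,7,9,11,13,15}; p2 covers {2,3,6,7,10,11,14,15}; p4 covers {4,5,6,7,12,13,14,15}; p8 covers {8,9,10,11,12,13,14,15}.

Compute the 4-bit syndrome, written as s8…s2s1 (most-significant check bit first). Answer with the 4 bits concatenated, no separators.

s1 (pos 1,3,5,7,9,11,13,15): 0⊕0⊕0⊕1⊕1⊕1⊕0⊕1 = 0
s2 (pos 2,3,6,7,10,11,14,15): 0⊕0⊕0⊕1⊕1⊕1⊕1⊕1 = 1
s4 (pos 4,5,6,7,12,13,14,15): 1⊕0⊕0⊕1⊕0⊕0⊕1⊕1 = 0
s8 (pos 8,9,10,11,12,13,14,15): 0⊕1⊕1⊕1⊕0⊕0⊕1⊕1 = 1
Syndrome s8…s1 = 1010 → error at position 10.

1010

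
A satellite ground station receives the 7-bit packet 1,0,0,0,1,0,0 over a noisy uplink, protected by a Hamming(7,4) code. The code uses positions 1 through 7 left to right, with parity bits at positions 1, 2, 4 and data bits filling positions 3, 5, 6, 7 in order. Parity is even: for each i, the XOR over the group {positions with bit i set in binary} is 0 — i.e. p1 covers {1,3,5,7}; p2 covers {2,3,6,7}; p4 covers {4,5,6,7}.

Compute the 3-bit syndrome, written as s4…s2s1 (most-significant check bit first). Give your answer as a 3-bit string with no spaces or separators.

s1 (pos 1,3,5,7): 1⊕0⊕1⊕0 = 0
s2 (pos 2,3,6,7): 0⊕0⊕0⊕0 = 0
s4 (pos 4,5,6,7): 0⊕1⊕0⊕0 = 1
Syndrome s4…s1 = 100 → error at position 4.

100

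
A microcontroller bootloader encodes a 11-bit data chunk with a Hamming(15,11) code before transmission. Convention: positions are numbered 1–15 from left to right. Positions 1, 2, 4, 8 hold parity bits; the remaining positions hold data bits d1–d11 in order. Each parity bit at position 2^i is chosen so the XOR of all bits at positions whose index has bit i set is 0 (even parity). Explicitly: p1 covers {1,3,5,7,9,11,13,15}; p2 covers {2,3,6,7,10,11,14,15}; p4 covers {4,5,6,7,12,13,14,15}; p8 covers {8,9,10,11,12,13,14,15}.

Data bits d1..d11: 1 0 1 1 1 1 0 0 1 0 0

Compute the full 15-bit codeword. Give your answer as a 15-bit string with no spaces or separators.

Place data at non-parity positions: p1 p2 1 p4 0 1 1 p8 1 1 0 0 1 0 0
p1 (pos 1,3,5,7,9,11,13,15): XOR of data positions = 1⊕0⊕1⊕1⊕0⊕1⊕0 = 0
p2 (pos 2,3,6,7,10,11,14,15): XOR of data positions = 1⊕1⊕1⊕1⊕0⊕0⊕0 = 0
p4 (pos 4,5,6,7,12,13,14,15): XOR of data positions = 0⊕1⊕1⊕0⊕1⊕0⊕0 = 1
p8 (pos 8,9,10,11,12,13,14,15): XOR of data positions = 1⊕1⊕0⊕0⊕1⊕0⊕0 = 1
Codeword: 001101111100100

001101111100100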